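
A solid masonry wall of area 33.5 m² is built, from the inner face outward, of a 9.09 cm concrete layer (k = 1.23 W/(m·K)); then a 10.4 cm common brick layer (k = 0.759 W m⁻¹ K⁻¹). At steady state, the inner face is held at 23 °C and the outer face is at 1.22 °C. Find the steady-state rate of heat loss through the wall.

Resistance network (inner→outer):
  R_concrete = L/(kA) = 0.0909/(1.23·33.5) = 0.002206 K/W
  R_common brick = L/(kA) = 0.104/(0.759·33.5) = 0.004090 K/W
ΣR = 0.002206 + 0.004090 = 0.006296 K/W
Q = ΔT/ΣR = (23 °C − 1.22 °C)/0.006296 = 3460 W

Q = 3.46 kW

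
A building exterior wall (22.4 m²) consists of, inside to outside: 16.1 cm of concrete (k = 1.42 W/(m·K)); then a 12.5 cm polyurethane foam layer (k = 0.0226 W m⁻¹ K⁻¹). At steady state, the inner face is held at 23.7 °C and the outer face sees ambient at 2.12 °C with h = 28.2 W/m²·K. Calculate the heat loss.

Q = 85.1 W

Treat each layer as a resistance in series:
  R_concrete = L/(kA) = 0.161/(1.42·22.4) = 0.005062 K/W
  R_polyurethane foam = L/(kA) = 0.125/(0.0226·22.4) = 0.2469 K/W
  R_conv,out = 1/(hA) = 1/(28.2·22.4) = 0.001583 K/W
ΣR = 0.005062 + 0.2469 + 0.001583 = 0.2535 K/W
Q = ΔT/ΣR = (23.7 °C − 2.12 °C)/0.2535 = 85.1 W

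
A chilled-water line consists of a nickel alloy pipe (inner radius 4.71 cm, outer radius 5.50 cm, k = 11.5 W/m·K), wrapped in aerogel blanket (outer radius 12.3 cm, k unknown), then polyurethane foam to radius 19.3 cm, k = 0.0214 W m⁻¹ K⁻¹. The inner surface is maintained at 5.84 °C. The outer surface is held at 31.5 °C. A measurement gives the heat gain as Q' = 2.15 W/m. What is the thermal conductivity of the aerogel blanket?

k = 0.0149 W/m·K

ΣR = ΔT/Q' = |5.84 − 31.5|/2.15 = 11.93 m·K/W
Known resistances:
  R'_nickel alloy = ln(0.0550/0.0471)/(2πk) = 0.1551/(2π·11.5) = 0.002146 m·K/W
  R'_polyurethane foam = ln(0.193/0.123)/(2πk) = 0.4505/(2π·0.0214) = 3.350 m·K/W
R_aerogel blanket = ΣR − ΣR_known = 11.93 − 3.352 = 8.578 m·K/W
ln(r₂/r₁)/(2πk) = 8.578 ⇒ k = 0.8049/(2π·8.578) = 0.0149 W/m·K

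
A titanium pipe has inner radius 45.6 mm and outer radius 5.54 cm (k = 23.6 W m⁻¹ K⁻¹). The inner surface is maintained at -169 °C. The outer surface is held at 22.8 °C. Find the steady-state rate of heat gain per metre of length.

Q' = 1.46×10^5 W/m

Q' = 2πk·ΔT/ln(r₂/r₁) = 2π × 23.6 × 191.8 / ln(0.0554/0.0456) = 1.46×10^5 W/m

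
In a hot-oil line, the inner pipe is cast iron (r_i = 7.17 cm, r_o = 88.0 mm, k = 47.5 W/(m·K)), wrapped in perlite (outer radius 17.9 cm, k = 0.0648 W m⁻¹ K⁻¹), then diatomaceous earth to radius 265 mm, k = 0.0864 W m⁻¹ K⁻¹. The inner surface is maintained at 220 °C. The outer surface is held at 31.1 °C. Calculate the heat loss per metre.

Q' = 76.6 W/m

Treat each layer as a resistance in series:
  R'_cast iron = ln(0.0880/0.0717)/(2πk) = 0.2048/(2π·47.5) = 6.864×10^-4 m·K/W
  R'_perlite = ln(0.179/0.0880)/(2πk) = 0.7100/(2π·0.0648) = 1.744 m·K/W
  R'_diatomaceous earth = ln(0.265/0.179)/(2πk) = 0.3923/(2π·0.0864) = 0.7227 m·K/W
ΣR = 6.864×10^-4 + 1.744 + 0.7227 = 2.467 m·K/W
Q' = ΔT/ΣR = (220 °C − 31.1 °C)/2.467 = 76.6 W/m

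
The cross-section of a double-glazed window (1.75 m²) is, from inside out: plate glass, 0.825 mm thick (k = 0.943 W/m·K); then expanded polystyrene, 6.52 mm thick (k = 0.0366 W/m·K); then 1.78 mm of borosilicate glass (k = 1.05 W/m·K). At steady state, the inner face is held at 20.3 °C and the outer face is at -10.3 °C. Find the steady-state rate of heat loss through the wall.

Resistance network (inner→outer):
  R_plate glass = L/(kA) = 8.25×10^-4/(0.943·1.75) = 4.999×10^-4 K/W
  R_expanded polystyrene = L/(kA) = 0.00652/(0.0366·1.75) = 0.1018 K/W
  R_borosilicate glass = L/(kA) = 0.00178/(1.05·1.75) = 9.687×10^-4 K/W
ΣR = 4.999×10^-4 + 0.1018 + 9.687×10^-4 = 0.1033 K/W
Q = ΔT/ΣR = (20.3 °C − -10.3 °C)/0.1033 = 296 W

Q = 296 W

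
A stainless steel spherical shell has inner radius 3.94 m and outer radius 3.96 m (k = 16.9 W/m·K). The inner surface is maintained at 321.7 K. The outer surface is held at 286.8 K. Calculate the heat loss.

Q = 4πk·ΔT/(1/r₁ − 1/r₂) = 4π × 16.9 × 34.9 / (1/3.94 − 1/3.96) = 5.78×10^6 W

Q = 5.78×10^6 W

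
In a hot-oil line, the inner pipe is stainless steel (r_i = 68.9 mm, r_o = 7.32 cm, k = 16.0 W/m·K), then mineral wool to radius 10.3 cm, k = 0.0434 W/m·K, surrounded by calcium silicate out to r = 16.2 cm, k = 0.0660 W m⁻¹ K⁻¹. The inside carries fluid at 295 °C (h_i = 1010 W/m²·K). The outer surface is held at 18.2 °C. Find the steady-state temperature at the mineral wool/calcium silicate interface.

T = 147 °C

Treat each layer as a resistance in series:
  R'_conv,in = 1/(2πr h) = 1/(2π·0.0689·1010) = 0.002287 m·K/W
  R'_stainless steel = ln(0.0732/0.0689)/(2πk) = 0.06054/(2π·16.0) = 6.022×10^-4 m·K/W
  R'_mineral wool = ln(0.103/0.0732)/(2πk) = 0.3415/(2π·0.0434) = 1.252 m·K/W
  R'_calcium silicate = ln(0.162/0.103)/(2πk) = 0.4529/(2π·0.0660) = 1.092 m·K/W
ΣR = 0.002287 + 6.022×10^-4 + 1.252 + 1.092 = 2.347 m·K/W
Q' = ΔT/ΣR = (295 °C − 18.2 °C)/2.347 = 117.9 W/m
From the inner boundary to the mineral wool/calcium silicate interface, ΣR_partial = 1.255 m·K/W.
T_interface = T_in − Q'·ΣR_partial = 295 °C − (117.9)(1.255) = 147 °C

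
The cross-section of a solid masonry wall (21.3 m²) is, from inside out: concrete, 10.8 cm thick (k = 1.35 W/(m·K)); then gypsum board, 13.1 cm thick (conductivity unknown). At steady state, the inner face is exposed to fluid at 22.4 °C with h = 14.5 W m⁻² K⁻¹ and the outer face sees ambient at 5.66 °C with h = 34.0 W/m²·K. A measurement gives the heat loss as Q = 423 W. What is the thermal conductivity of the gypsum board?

ΣR = ΔT/Q = |22.4 − 5.66|/423 = 0.03957 K/W
Known resistances:
  R_conv,in = 1/(hA) = 1/(14.5·21.3) = 0.003238 K/W
  R_concrete = L/(kA) = 0.108/(1.35·21.3) = 0.003756 K/W
  R_conv,out = 1/(hA) = 1/(34.0·21.3) = 0.001381 K/W
R_gypsum board = ΣR − ΣR_known = 0.03957 − 0.008375 = 0.03120 K/W
L/(kA) = 0.03120 ⇒ k = 0.131/(0.03120·21.3) = 0.197 W/m·K

k = 0.197 W/m·K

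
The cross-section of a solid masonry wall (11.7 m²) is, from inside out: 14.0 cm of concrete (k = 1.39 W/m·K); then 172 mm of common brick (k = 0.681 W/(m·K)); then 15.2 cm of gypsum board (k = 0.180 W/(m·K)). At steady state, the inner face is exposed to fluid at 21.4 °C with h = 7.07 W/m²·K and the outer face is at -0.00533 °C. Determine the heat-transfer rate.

Q = 187 W

Treat each layer as a resistance in series:
  R_conv,in = 1/(hA) = 1/(7.07·11.7) = 0.01209 K/W
  R_concrete = L/(kA) = 0.140/(1.39·11.7) = 0.008608 K/W
  R_common brick = L/(kA) = 0.172/(0.681·11.7) = 0.02159 K/W
  R_gypsum board = L/(kA) = 0.152/(0.180·11.7) = 0.07217 K/W
ΣR = 0.01209 + 0.008608 + 0.02159 + 0.07217 = 0.1145 K/W
Q = ΔT/ΣR = (21.4 °C − -0.00533 °C)/0.1145 = 187 W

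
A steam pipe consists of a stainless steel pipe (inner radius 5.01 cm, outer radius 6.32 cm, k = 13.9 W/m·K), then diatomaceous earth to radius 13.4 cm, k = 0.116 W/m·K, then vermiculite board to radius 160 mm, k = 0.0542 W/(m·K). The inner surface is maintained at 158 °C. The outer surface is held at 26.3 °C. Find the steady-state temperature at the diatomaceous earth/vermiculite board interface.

T = 70.4 °C

Series thermal resistances, inner to outer:
  R'_stainless steel = ln(0.0632/0.0501)/(2πk) = 0.2323/(2π·13.9) = 0.002660 m·K/W
  R'_diatomaceous earth = ln(0.134/0.0632)/(2πk) = 0.7515/(2π·0.116) = 1.031 m·K/W
  R'_vermiculite board = ln(0.160/0.134)/(2πk) = 0.1773/(2π·0.0542) = 0.5207 m·K/W
ΣR = 0.002660 + 1.031 + 0.5207 = 1.554 m·K/W
Q' = ΔT/ΣR = (158 °C − 26.3 °C)/1.554 = 84.75 W/m
From the inner boundary to the diatomaceous earth/vermiculite board interface, ΣR_partial = 1.034 m·K/W.
T_interface = T_in − Q'·ΣR_partial = 158 °C − (84.75)(1.034) = 70.4 °C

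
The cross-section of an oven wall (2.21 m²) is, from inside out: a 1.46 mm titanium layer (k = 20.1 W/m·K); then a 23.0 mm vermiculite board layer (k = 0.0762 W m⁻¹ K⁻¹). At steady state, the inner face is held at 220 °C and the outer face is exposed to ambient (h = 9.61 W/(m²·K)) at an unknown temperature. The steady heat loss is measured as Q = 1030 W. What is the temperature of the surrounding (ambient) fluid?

Sum the resistances:
  R_titanium = L/(kA) = 0.00146/(20.1·2.21) = 3.287×10^-5 K/W
  R_vermiculite board = L/(kA) = 0.0230/(0.0762·2.21) = 0.1366 K/W
  R_conv,out = 1/(hA) = 1/(9.61·2.21) = 0.04709 K/W
ΣR = 0.1837 K/W
ΔT = Q·ΣR = 1030 × 0.1837 = 189.2 K
Heat flows outward, so T_out = T_in − ΔT = 220 − 189.2 = 30.8 °C

T_out = 30.8 °C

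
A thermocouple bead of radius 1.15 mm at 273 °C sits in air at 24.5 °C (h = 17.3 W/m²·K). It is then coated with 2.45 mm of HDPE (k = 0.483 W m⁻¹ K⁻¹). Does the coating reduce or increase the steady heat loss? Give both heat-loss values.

Critical radius for a sphere: r_cr = 2k/h = 0.0558 m = 5.58 cm.
Outer radius after coating: r₂ = 0.00115 + 0.00245 = 0.00360 m.
Since r₁ < r_cr and r₂ ≤ r_cr, the coating moves toward the maximum at r_cr — heat loss rises.
Bare: R = 1/(4πr₁²h) = 3478 K/W; Q = 248.5/3478 = 0.0714 W.
Coated: R = R_cond + R_conv = 452.4 K/W; Q = 248.5/452.4 = 0.549 W.

increases: 0.0714 → 0.549 W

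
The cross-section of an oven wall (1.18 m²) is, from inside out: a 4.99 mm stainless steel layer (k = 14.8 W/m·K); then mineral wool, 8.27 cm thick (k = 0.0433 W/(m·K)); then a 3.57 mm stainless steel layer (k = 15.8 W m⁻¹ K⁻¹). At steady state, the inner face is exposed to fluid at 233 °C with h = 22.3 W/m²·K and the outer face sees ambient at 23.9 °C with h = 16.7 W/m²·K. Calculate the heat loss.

Q = 122 W

Series thermal resistances, inner to outer:
  R_conv,in = 1/(hA) = 1/(22.3·1.18) = 0.03800 K/W
  R_stainless steel = L/(kA) = 0.00499/(14.8·1.18) = 2.857×10^-4 K/W
  R_mineral wool = L/(kA) = 0.0827/(0.0433·1.18) = 1.619 K/W
  R_stainless steel = L/(kA) = 0.00357/(15.8·1.18) = 1.915×10^-4 K/W
  R_conv,out = 1/(hA) = 1/(16.7·1.18) = 0.05075 K/W
ΣR = 0.03800 + 2.857×10^-4 + 1.619 + 1.915×10^-4 + 0.05075 = 1.708 K/W
Q = ΔT/ΣR = (233 °C − 23.9 °C)/1.708 = 122 W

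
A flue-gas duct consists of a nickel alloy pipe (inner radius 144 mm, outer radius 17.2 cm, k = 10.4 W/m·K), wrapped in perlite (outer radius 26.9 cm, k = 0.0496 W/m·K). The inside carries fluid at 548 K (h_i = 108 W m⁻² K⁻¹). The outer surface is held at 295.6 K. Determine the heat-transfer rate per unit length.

Q' = 174 W/m

Treat each layer as a resistance in series:
  R'_conv,in = 1/(2πr h) = 1/(2π·0.144·108) = 0.01023 m·K/W
  R'_nickel alloy = ln(0.172/0.144)/(2πk) = 0.1777/(2π·10.4) = 0.002719 m·K/W
  R'_perlite = ln(0.269/0.172)/(2πk) = 0.4472/(2π·0.0496) = 1.435 m·K/W
ΣR = 0.01023 + 0.002719 + 1.435 = 1.448 m·K/W
Q' = ΔT/ΣR = (548 K − 295.6 K)/1.448 = 174 W/m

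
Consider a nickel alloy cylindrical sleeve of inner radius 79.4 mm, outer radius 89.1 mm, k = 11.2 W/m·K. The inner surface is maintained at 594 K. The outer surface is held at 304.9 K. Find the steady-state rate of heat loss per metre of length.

Q' = 2πk·ΔT/ln(r₂/r₁) = 2π × 11.2 × 289.1 / ln(0.0891/0.0794) = 1.77×10^5 W/m

Q' = 177 kW/m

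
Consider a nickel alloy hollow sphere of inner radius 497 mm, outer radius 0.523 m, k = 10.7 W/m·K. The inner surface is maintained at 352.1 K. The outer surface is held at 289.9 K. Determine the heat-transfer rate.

Q = 83600 W

Q = 4πk·ΔT/(1/r₁ − 1/r₂) = 4π × 10.7 × 62.2 / (1/0.497 − 1/0.523) = 83600 W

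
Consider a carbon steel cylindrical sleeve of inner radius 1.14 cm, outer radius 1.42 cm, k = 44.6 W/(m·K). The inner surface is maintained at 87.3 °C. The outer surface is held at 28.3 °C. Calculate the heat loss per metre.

Q' = 75300 W/m

Q' = 2πk·ΔT/ln(r₂/r₁) = 2π × 44.6 × 59 / ln(0.0142/0.0114) = 75300 W/m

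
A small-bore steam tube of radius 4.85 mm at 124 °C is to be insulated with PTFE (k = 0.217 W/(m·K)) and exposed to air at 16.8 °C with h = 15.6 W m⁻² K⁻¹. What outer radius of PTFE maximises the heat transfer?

For a cylinder, r_cr = k_ins/h = 0.217/15.6 = 0.0139 m = 1.39 cm

r_cr = 1.39 cm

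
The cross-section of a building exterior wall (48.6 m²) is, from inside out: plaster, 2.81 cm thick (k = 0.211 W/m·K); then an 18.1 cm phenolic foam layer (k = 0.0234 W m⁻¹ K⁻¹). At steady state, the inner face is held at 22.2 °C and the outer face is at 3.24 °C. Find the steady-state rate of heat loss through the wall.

Q = 117 W

Treat each layer as a resistance in series:
  R_plaster = L/(kA) = 0.0281/(0.211·48.6) = 0.002740 K/W
  R_phenolic foam = L/(kA) = 0.181/(0.0234·48.6) = 0.1592 K/W
ΣR = 0.002740 + 0.1592 = 0.1619 K/W
Q = ΔT/ΣR = (22.2 °C − 3.24 °C)/0.1619 = 117 W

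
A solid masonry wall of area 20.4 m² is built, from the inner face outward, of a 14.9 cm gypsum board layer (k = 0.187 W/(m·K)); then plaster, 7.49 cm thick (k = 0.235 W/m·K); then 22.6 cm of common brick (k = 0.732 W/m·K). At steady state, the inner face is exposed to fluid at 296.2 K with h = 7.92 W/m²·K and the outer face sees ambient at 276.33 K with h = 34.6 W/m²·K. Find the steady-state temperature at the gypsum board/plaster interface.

Resistance network (inner→outer):
  R_conv,in = 1/(hA) = 1/(7.92·20.4) = 0.006189 K/W
  R_gypsum board = L/(kA) = 0.149/(0.187·20.4) = 0.03906 K/W
  R_plaster = L/(kA) = 0.0749/(0.235·20.4) = 0.01562 K/W
  R_common brick = L/(kA) = 0.226/(0.732·20.4) = 0.01513 K/W
  R_conv,out = 1/(hA) = 1/(34.6·20.4) = 0.001417 K/W
ΣR = 0.006189 + 0.03906 + 0.01562 + 0.01513 + 0.001417 = 0.07742 K/W
Q = ΔT/ΣR = (296.2 K − 276.33 K)/0.07742 = 256.7 W
From the inner boundary to the gypsum board/plaster interface, ΣR_partial = 0.04525 K/W.
T_interface = T_in − Q·ΣR_partial = 296.2 K − (256.7)(0.04525) = 284.6 K

T = 284.6 K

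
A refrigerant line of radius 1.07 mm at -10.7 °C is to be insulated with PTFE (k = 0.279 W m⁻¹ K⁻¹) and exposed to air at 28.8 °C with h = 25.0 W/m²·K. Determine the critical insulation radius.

For a cylinder, r_cr = k_ins/h = 0.279/25.0 = 0.0112 m = 1.12 cm

r_cr = 1.12 cm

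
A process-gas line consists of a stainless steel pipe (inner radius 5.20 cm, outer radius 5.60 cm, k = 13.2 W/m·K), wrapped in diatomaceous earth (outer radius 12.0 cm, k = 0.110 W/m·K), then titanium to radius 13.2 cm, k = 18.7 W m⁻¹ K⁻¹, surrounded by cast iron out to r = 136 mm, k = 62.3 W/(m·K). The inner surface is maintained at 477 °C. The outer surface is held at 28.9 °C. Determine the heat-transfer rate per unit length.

Resistance network (inner→outer):
  R'_stainless steel = ln(0.0560/0.0520)/(2πk) = 0.07411/(2π·13.2) = 8.935×10^-4 m·K/W
  R'_diatomaceous earth = ln(0.120/0.0560)/(2πk) = 0.7621/(2π·0.110) = 1.103 m·K/W
  R'_titanium = ln(0.132/0.120)/(2πk) = 0.09531/(2π·18.7) = 8.112×10^-4 m·K/W
  R'_cast iron = ln(0.136/0.132)/(2πk) = 0.02985/(2π·62.3) = 7.626×10^-5 m·K/W
ΣR = 8.935×10^-4 + 1.103 + 8.112×10^-4 + 7.626×10^-5 = 1.105 m·K/W
Q' = ΔT/ΣR = (477 °C − 28.9 °C)/1.105 = 406 W/m

Q' = 406 W/m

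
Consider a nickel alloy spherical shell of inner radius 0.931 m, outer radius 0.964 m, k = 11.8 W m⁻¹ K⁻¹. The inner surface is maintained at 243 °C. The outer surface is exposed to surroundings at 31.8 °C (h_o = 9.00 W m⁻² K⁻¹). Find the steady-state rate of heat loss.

Series thermal resistances, inner to outer:
  R_nickel alloy = (1/0.931 − 1/0.964)/(4πk) = 0.03677/(4π·11.8) = 2.480×10^-4 K/W
  R_conv,out = 1/(4πr²h) = 1/(4π·0.964²·9.00) = 0.009515 K/W
ΣR = 2.480×10^-4 + 0.009515 = 0.009763 K/W
Q = ΔT/ΣR = (243 °C − 31.8 °C)/0.009763 = 21600 W

Q = 21600 W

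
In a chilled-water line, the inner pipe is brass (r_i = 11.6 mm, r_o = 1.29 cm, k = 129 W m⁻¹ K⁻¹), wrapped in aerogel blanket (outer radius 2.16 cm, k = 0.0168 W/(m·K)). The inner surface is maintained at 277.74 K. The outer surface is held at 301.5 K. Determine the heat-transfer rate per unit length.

Q' = 4.87 W/m

Treat each layer as a resistance in series:
  R'_brass = ln(0.0129/0.0116)/(2πk) = 0.1062/(2π·129) = 1.311×10^-4 m·K/W
  R'_aerogel blanket = ln(0.0216/0.0129)/(2πk) = 0.5155/(2π·0.0168) = 4.883 m·K/W
ΣR = 1.311×10^-4 + 4.883 = 4.883 m·K/W
Q' = ΔT/ΣR = (277.74 K − 301.5 K)/4.883 = -4.87 W/m
(Negative Q' ⇒ heat flows inward; heat gain = 4.87 W/m.)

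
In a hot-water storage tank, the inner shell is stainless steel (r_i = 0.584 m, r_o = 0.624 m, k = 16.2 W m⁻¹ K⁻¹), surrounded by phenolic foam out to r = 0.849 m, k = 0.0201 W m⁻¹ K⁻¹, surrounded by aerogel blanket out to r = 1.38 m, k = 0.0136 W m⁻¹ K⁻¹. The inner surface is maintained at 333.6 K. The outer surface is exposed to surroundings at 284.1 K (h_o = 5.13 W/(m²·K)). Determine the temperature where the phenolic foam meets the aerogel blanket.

Treat each layer as a resistance in series:
  R_stainless steel = (1/0.584 − 1/0.624)/(4πk) = 0.1098/(4π·16.2) = 5.392×10^-4 K/W
  R_phenolic foam = (1/0.624 − 1/0.849)/(4πk) = 0.4247/(4π·0.0201) = 1.681 K/W
  R_aerogel blanket = (1/0.849 − 1/1.38)/(4πk) = 0.4532/(4π·0.0136) = 2.652 K/W
  R_conv,out = 1/(4πr²h) = 1/(4π·1.38²·5.13) = 0.008145 K/W
ΣR = 5.392×10^-4 + 1.681 + 2.652 + 0.008145 = 4.342 K/W
Q = ΔT/ΣR = (333.6 K − 284.1 K)/4.342 = 11.40 W
From the inner boundary to the phenolic foam/aerogel blanket interface, ΣR_partial = 1.682 K/W.
T_interface = T_in − Q·ΣR_partial = 333.6 K − (11.40)(1.682) = 314.4 K

T = 314.4 K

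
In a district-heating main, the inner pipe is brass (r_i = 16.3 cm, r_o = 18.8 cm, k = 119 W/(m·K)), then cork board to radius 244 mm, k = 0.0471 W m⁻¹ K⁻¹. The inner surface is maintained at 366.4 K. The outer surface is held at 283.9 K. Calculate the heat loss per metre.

Resistance network (inner→outer):
  R'_brass = ln(0.188/0.163)/(2πk) = 0.1427/(2π·119) = 1.908×10^-4 m·K/W
  R'_cork board = ln(0.244/0.188)/(2πk) = 0.2607/(2π·0.0471) = 0.8810 m·K/W
ΣR = 1.908×10^-4 + 0.8810 = 0.8812 m·K/W
Q' = ΔT/ΣR = (366.4 K − 283.9 K)/0.8812 = 93.6 W/m

Q' = 93.6 W/m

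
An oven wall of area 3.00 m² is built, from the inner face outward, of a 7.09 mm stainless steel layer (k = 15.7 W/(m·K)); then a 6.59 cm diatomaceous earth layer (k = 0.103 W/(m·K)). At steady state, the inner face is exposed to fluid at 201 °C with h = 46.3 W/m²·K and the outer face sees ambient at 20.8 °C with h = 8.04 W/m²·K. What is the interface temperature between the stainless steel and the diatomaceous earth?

T = 196 °C

Treat each layer as a resistance in series:
  R_conv,in = 1/(hA) = 1/(46.3·3.00) = 0.007199 K/W
  R_stainless steel = L/(kA) = 0.00709/(15.7·3.00) = 1.505×10^-4 K/W
  R_diatomaceous earth = L/(kA) = 0.0659/(0.103·3.00) = 0.2133 K/W
  R_conv,out = 1/(hA) = 1/(8.04·3.00) = 0.04146 K/W
ΣR = 0.007199 + 1.505×10^-4 + 0.2133 + 0.04146 = 0.2621 K/W
Q = ΔT/ΣR = (201 °C − 20.8 °C)/0.2621 = 687.5 W
From the inner boundary to the stainless steel/diatomaceous earth interface, ΣR_partial = 0.007349 K/W.
T_interface = T_in − Q·ΣR_partial = 201 °C − (687.5)(0.007349) = 196 °C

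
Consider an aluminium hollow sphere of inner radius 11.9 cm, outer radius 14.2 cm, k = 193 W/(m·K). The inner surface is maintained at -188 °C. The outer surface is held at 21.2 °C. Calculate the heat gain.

Q = 4πk·ΔT/(1/r₁ − 1/r₂) = 4π × 193 × 209.2 / (1/0.119 − 1/0.142) = 3.73×10^5 W

Q = 3.73×10^5 W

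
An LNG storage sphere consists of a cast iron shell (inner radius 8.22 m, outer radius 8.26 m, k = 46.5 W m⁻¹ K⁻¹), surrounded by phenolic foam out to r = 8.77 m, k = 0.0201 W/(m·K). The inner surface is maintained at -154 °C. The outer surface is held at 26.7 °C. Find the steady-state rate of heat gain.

Treat each layer as a resistance in series:
  R_cast iron = (1/8.22 − 1/8.26)/(4πk) = 5.891×10^-4/(4π·46.5) = 1.008×10^-6 K/W
  R_phenolic foam = (1/8.26 − 1/8.77)/(4πk) = 0.007040/(4π·0.0201) = 0.02787 K/W
ΣR = 1.008×10^-6 + 0.02787 = 0.02787 K/W
Q = ΔT/ΣR = (-154 °C − 26.7 °C)/0.02787 = -6480 W
(Negative Q ⇒ heat flows inward; heat gain = 6480 W.)

Q = 6.48 kW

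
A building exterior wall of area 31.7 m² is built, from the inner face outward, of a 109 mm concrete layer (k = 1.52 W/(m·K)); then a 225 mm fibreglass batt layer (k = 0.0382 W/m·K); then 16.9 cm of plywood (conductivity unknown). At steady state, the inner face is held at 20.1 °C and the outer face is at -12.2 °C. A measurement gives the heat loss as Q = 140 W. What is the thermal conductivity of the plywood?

k = 0.125 W/m·K

ΣR = ΔT/Q = |20.1 − -12.2|/140 = 0.2307 K/W
Known resistances:
  R_concrete = L/(kA) = 0.109/(1.52·31.7) = 0.002262 K/W
  R_fibreglass batt = L/(kA) = 0.225/(0.0382·31.7) = 0.1858 K/W
R_plywood = ΣR − ΣR_known = 0.2307 − 0.1881 = 0.04260 K/W
L/(kA) = 0.04260 ⇒ k = 0.169/(0.04260·31.7) = 0.125 W/m·K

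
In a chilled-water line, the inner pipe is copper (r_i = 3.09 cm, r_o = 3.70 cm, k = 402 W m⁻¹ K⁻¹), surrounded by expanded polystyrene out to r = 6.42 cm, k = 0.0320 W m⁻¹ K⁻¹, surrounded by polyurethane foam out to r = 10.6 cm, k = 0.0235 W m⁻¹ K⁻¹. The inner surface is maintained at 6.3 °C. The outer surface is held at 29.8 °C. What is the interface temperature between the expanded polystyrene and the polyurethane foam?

T = 16.8 °C

Treat each layer as a resistance in series:
  R'_copper = ln(0.0370/0.0309)/(2πk) = 0.1802/(2π·402) = 7.133×10^-5 m·K/W
  R'_expanded polystyrene = ln(0.0642/0.0370)/(2πk) = 0.5511/(2π·0.0320) = 2.741 m·K/W
  R'_polyurethane foam = ln(0.106/0.0642)/(2πk) = 0.5014/(2π·0.0235) = 3.396 m·K/W
ΣR = 7.133×10^-5 + 2.741 + 3.396 = 6.137 m·K/W
Q' = ΔT/ΣR = (6.3 °C − 29.8 °C)/6.137 = -3.829 W/m
From the inner boundary to the expanded polystyrene/polyurethane foam interface, ΣR_partial = 2.741 m·K/W.
T_interface = T_in − Q'·ΣR_partial = 6.3 °C − (-3.829)(2.741) = 16.8 °C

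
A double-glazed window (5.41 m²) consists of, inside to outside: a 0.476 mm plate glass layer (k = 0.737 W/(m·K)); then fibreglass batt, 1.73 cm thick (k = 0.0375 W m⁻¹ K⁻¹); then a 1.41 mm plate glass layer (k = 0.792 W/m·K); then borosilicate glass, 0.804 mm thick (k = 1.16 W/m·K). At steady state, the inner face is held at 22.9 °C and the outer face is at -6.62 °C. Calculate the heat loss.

Q = 344 W

Treat each layer as a resistance in series:
  R_plate glass = L/(kA) = 4.76×10^-4/(0.737·5.41) = 1.194×10^-4 K/W
  R_fibreglass batt = L/(kA) = 0.0173/(0.0375·5.41) = 0.08527 K/W
  R_plate glass = L/(kA) = 0.00141/(0.792·5.41) = 3.291×10^-4 K/W
  R_borosilicate glass = L/(kA) = 8.04×10^-4/(1.16·5.41) = 1.281×10^-4 K/W
ΣR = 1.194×10^-4 + 0.08527 + 3.291×10^-4 + 1.281×10^-4 = 0.08585 K/W
Q = ΔT/ΣR = (22.9 °C − -6.62 °C)/0.08585 = 344 W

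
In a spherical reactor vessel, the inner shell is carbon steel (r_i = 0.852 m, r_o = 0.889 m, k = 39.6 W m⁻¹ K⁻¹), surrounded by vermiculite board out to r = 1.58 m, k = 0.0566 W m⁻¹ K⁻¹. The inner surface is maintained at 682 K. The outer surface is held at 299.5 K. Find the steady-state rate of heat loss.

Resistance network (inner→outer):
  R_carbon steel = (1/0.852 − 1/0.889)/(4πk) = 0.04885/(4π·39.6) = 9.816×10^-5 K/W
  R_vermiculite board = (1/0.889 − 1/1.58)/(4πk) = 0.4919/(4π·0.0566) = 0.6917 K/W
ΣR = 9.816×10^-5 + 0.6917 = 0.6918 K/W
Q = ΔT/ΣR = (682 K − 299.5 K)/0.6918 = 553 W

Q = 553 W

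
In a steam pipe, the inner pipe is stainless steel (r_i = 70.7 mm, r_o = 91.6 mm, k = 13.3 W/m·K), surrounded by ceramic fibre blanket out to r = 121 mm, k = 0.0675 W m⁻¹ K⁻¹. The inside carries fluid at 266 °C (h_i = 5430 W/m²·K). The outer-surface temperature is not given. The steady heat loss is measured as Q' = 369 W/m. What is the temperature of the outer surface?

Series resistances:
  R'_conv,in = 1/(2πr h) = 1/(2π·0.0707·5430) = 4.146×10^-4 m·K/W
  R'_stainless steel = ln(0.0916/0.0707)/(2πk) = 0.2590/(2π·13.3) = 0.003099 m·K/W
  R'_ceramic fibre blanket = ln(0.121/0.0916)/(2πk) = 0.2784/(2π·0.0675) = 0.6563 m·K/W
ΣR = 0.6598 m·K/W
ΔT = Q'·ΣR = 369 × 0.6598 = 243.5 K
Heat flows outward, so T_out = T_in − ΔT = 266 − 243.5 = 22.5 °C

T_out = 22.5 °C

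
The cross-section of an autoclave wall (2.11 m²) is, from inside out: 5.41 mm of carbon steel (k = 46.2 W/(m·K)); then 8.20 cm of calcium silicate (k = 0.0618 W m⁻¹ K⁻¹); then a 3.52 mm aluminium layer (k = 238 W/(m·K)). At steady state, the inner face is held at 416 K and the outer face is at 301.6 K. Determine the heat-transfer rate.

Q = 182 W

Resistance network (inner→outer):
  R_carbon steel = L/(kA) = 0.00541/(46.2·2.11) = 5.550×10^-5 K/W
  R_calcium silicate = L/(kA) = 0.0820/(0.0618·2.11) = 0.6288 K/W
  R_aluminium = L/(kA) = 0.00352/(238·2.11) = 7.009×10^-6 K/W
ΣR = 5.550×10^-5 + 0.6288 + 7.009×10^-6 = 0.6289 K/W
Q = ΔT/ΣR = (416 K − 301.6 K)/0.6289 = 182 W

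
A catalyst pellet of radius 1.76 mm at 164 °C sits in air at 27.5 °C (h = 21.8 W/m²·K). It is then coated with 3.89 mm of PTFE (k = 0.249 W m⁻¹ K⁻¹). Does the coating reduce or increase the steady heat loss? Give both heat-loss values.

increases: 0.116 → 0.570 W

Critical radius for a sphere: r_cr = 2k/h = 0.0228 m = 2.28 cm.
Outer radius after coating: r₂ = 0.00176 + 0.00389 = 0.00565 m.
Since r₁ < r_cr and r₂ ≤ r_cr, the coating moves toward the maximum at r_cr — heat loss rises.
Bare: R = 1/(4πr₁²h) = 1178 K/W; Q = 136.5/1178 = 0.116 W.
Coated: R = R_cond + R_conv = 239.4 K/W; Q = 136.5/239.4 = 0.570 W.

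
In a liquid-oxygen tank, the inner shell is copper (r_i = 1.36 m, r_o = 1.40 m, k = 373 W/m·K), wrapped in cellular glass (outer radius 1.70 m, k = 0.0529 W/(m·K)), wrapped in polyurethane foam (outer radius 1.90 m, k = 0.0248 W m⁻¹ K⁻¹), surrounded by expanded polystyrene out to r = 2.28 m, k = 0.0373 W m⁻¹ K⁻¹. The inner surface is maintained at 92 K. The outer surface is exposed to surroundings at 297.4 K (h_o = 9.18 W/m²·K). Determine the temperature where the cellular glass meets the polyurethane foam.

T = 159 K

Series thermal resistances, inner to outer:
  R_copper = (1/1.36 − 1/1.40)/(4πk) = 0.02101/(4π·373) = 4.482×10^-6 K/W
  R_cellular glass = (1/1.40 − 1/1.70)/(4πk) = 0.1261/(4π·0.0529) = 0.1896 K/W
  R_polyurethane foam = (1/1.70 − 1/1.90)/(4πk) = 0.06192/(4π·0.0248) = 0.1987 K/W
  R_expanded polystyrene = (1/1.90 − 1/2.28)/(4πk) = 0.08772/(4π·0.0373) = 0.1871 K/W
  R_conv,out = 1/(4πr²h) = 1/(4π·2.28²·9.18) = 0.001668 K/W
ΣR = 4.482×10^-6 + 0.1896 + 0.1987 + 0.1871 + 0.001668 = 0.5771 K/W
Q = ΔT/ΣR = (92 K − 297.4 K)/0.5771 = -355.9 W
From the inner boundary to the cellular glass/polyurethane foam interface, ΣR_partial = 0.1896 K/W.
T_interface = T_in − Q·ΣR_partial = 92 K − (-355.9)(0.1896) = 159 K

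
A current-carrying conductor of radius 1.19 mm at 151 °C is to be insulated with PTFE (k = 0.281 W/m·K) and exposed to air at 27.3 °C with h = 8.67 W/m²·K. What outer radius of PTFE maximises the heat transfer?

For a cylinder, r_cr = k_ins/h = 0.281/8.67 = 0.0324 m = 3.24 cm

r_cr = 3.24 cm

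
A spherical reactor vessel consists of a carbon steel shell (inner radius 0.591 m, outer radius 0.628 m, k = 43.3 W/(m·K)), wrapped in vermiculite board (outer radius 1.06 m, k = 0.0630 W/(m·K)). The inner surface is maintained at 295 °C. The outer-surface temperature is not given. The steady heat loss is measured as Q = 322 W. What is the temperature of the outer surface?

Sum the resistances:
  R_carbon steel = (1/0.591 − 1/0.628)/(4πk) = 0.09969/(4π·43.3) = 1.832×10^-4 K/W
  R_vermiculite board = (1/0.628 − 1/1.06)/(4πk) = 0.6490/(4π·0.0630) = 0.8197 K/W
ΣR = 0.8199 K/W
ΔT = Q·ΣR = 322 × 0.8199 = 264.0 K
Heat flows outward, so T_out = T_in − ΔT = 295 − 264.0 = 31.0 °C

T_out = 31.0 °C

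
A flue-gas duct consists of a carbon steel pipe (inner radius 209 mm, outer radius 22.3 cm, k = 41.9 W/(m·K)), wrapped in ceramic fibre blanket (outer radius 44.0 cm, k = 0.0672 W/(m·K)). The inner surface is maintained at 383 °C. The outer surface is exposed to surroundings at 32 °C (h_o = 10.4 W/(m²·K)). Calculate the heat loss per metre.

Resistance network (inner→outer):
  R'_carbon steel = ln(0.223/0.209)/(2πk) = 0.06484/(2π·41.9) = 2.463×10^-4 m·K/W
  R'_ceramic fibre blanket = ln(0.440/0.223)/(2πk) = 0.6796/(2π·0.0672) = 1.610 m·K/W
  R'_conv,out = 1/(2πr h) = 1/(2π·0.440·10.4) = 0.03478 m·K/W
ΣR = 2.463×10^-4 + 1.610 + 0.03478 = 1.645 m·K/W
Q' = ΔT/ΣR = (383 °C − 32 °C)/1.645 = 213 W/m

Q' = 213 W/m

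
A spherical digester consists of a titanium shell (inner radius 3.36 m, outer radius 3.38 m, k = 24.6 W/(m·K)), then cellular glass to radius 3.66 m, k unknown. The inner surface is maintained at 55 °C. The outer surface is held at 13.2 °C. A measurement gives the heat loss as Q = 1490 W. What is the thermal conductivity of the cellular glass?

ΣR = ΔT/Q = |55 − 13.2|/1490 = 0.02805 K/W
Known resistances:
  R_titanium = (1/3.36 − 1/3.38)/(4πk) = 0.001761/(4π·24.6) = 5.697×10^-6 K/W
R_cellular glass = ΣR − ΣR_known = 0.02805 − 5.697×10^-6 = 0.02804 K/W
(1/r₁−1/r₂)/(4πk) = 0.02804 ⇒ k = 0.02263/(4π·0.02804) = 0.0642 W/m·K

k = 0.0642 W/m·K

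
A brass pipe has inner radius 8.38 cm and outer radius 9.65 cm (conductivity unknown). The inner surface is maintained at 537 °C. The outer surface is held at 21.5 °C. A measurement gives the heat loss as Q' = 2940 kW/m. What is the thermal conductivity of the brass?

k = 128 W/m·K

ΣR = ΔT/Q' = |537 − 21.5|/2.94×10^6 = 1.753×10^-4 m·K/W
ln(r₂/r₁)/(2πk) = 1.753×10^-4 ⇒ k = 0.1411/(2π·1.753×10^-4) = 128 W/m·K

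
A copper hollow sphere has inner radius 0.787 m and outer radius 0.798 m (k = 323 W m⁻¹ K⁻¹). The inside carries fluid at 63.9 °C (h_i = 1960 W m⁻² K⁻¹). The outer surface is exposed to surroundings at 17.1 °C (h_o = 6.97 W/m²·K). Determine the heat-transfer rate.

Treat each layer as a resistance in series:
  R_conv,in = 1/(4πr²h) = 1/(4π·0.787²·1960) = 6.555×10^-5 K/W
  R_copper = (1/0.787 − 1/0.798)/(4πk) = 0.01752/(4π·323) = 4.315×10^-6 K/W
  R_conv,out = 1/(4πr²h) = 1/(4π·0.798²·6.97) = 0.01793 K/W
ΣR = 6.555×10^-5 + 4.315×10^-6 + 0.01793 = 0.01800 K/W
Q = ΔT/ΣR = (63.9 °C − 17.1 °C)/0.01800 = 2600 W

Q = 2600 W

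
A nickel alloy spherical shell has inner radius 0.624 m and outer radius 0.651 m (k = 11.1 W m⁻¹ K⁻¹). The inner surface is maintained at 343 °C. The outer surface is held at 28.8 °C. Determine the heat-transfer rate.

Q = 659 kW

Q = 4πk·ΔT/(1/r₁ − 1/r₂) = 4π × 11.1 × 314.2 / (1/0.624 − 1/0.651) = 6.59×10^5 W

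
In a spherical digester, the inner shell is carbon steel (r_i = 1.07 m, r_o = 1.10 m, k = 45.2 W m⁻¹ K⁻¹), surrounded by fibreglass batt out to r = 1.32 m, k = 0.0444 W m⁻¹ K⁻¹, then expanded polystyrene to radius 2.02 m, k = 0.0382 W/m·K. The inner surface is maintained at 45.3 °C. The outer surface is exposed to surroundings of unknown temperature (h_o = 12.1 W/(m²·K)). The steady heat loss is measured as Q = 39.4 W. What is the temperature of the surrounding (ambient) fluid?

T_out = 13.0 °C

Series resistances:
  R_carbon steel = (1/1.07 − 1/1.10)/(4πk) = 0.02549/(4π·45.2) = 4.487×10^-5 K/W
  R_fibreglass batt = (1/1.10 − 1/1.32)/(4πk) = 0.1515/(4π·0.0444) = 0.2716 K/W
  R_expanded polystyrene = (1/1.32 − 1/2.02)/(4πk) = 0.2625/(4π·0.0382) = 0.5469 K/W
  R_conv,out = 1/(4πr²h) = 1/(4π·2.02²·12.1) = 0.001612 K/W
ΣR = 0.8201 K/W
ΔT = Q·ΣR = 39.4 × 0.8201 = 32.31 K
Heat flows outward, so T_out = T_in − ΔT = 45.3 − 32.31 = 13.0 °C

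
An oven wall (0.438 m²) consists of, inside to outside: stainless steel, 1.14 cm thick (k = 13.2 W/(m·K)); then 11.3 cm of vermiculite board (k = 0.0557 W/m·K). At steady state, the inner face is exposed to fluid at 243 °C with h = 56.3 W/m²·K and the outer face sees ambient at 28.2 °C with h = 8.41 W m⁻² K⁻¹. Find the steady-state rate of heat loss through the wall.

Series thermal resistances, inner to outer:
  R_conv,in = 1/(hA) = 1/(56.3·0.438) = 0.04055 K/W
  R_stainless steel = L/(kA) = 0.0114/(13.2·0.438) = 0.001972 K/W
  R_vermiculite board = L/(kA) = 0.113/(0.0557·0.438) = 4.632 K/W
  R_conv,out = 1/(hA) = 1/(8.41·0.438) = 0.2715 K/W
ΣR = 0.04055 + 0.001972 + 4.632 + 0.2715 = 4.946 K/W
Q = ΔT/ΣR = (243 °C − 28.2 °C)/4.946 = 43.4 W

Q = 43.4 W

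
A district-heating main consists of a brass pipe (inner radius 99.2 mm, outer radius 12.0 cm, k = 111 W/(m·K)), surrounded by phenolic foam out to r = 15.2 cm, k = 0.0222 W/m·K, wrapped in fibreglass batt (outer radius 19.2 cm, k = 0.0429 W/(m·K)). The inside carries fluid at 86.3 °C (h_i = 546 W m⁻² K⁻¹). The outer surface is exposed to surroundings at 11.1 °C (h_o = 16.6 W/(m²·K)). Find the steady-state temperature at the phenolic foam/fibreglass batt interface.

T = 37.5 °C

Treat each layer as a resistance in series:
  R'_conv,in = 1/(2πr h) = 1/(2π·0.0992·546) = 0.002938 m·K/W
  R'_brass = ln(0.120/0.0992)/(2πk) = 0.1904/(2π·111) = 2.729×10^-4 m·K/W
  R'_phenolic foam = ln(0.152/0.120)/(2πk) = 0.2364/(2π·0.0222) = 1.695 m·K/W
  R'_fibreglass batt = ln(0.192/0.152)/(2πk) = 0.2336/(2π·0.0429) = 0.8667 m·K/W
  R'_conv,out = 1/(2πr h) = 1/(2π·0.192·16.6) = 0.04994 m·K/W
ΣR = 0.002938 + 2.729×10^-4 + 1.695 + 0.8667 + 0.04994 = 2.615 m·K/W
Q' = ΔT/ΣR = (86.3 °C − 11.1 °C)/2.615 = 28.76 W/m
From the inner boundary to the phenolic foam/fibreglass batt interface, ΣR_partial = 1.698 m·K/W.
T_interface = T_in − Q'·ΣR_partial = 86.3 °C − (28.76)(1.698) = 37.5 °C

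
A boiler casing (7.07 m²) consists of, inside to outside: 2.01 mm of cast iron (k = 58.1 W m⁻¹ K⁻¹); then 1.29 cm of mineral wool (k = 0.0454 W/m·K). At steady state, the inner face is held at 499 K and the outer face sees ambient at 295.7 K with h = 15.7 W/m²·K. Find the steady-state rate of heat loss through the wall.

Q = 4.13 kW

Treat each layer as a resistance in series:
  R_cast iron = L/(kA) = 0.00201/(58.1·7.07) = 4.893×10^-6 K/W
  R_mineral wool = L/(kA) = 0.0129/(0.0454·7.07) = 0.04019 K/W
  R_conv,out = 1/(hA) = 1/(15.7·7.07) = 0.009009 K/W
ΣR = 4.893×10^-6 + 0.04019 + 0.009009 = 0.04920 K/W
Q = ΔT/ΣR = (499 K − 295.7 K)/0.04920 = 4130 W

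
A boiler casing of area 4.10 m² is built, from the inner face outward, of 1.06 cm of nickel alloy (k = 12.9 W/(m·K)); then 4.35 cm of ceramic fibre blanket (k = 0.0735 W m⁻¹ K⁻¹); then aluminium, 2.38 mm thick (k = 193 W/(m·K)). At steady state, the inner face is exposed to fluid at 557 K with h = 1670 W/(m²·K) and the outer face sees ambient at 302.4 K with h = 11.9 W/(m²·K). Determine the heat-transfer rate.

Resistance network (inner→outer):
  R_conv,in = 1/(hA) = 1/(1670·4.10) = 1.460×10^-4 K/W
  R_nickel alloy = L/(kA) = 0.0106/(12.9·4.10) = 2.004×10^-4 K/W
  R_ceramic fibre blanket = L/(kA) = 0.0435/(0.0735·4.10) = 0.1444 K/W
  R_aluminium = L/(kA) = 0.00238/(193·4.10) = 3.008×10^-6 K/W
  R_conv,out = 1/(hA) = 1/(11.9·4.10) = 0.02050 K/W
ΣR = 1.460×10^-4 + 2.004×10^-4 + 0.1444 + 3.008×10^-6 + 0.02050 = 0.1652 K/W
Q = ΔT/ΣR = (557 K − 302.4 K)/0.1652 = 1540 W

Q = 1540 W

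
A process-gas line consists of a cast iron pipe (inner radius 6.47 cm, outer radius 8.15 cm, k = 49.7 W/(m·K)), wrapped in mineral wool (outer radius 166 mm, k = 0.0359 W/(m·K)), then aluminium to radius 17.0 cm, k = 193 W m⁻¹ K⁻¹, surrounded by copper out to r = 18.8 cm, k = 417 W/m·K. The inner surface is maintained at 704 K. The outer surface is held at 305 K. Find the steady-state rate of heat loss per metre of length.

Q' = 126 W/m

Series thermal resistances, inner to outer:
  R'_cast iron = ln(0.0815/0.0647)/(2πk) = 0.2308/(2π·49.7) = 7.392×10^-4 m·K/W
  R'_mineral wool = ln(0.166/0.0815)/(2πk) = 0.7114/(2π·0.0359) = 3.154 m·K/W
  R'_aluminium = ln(0.170/0.166)/(2πk) = 0.02381/(2π·193) = 1.964×10^-5 m·K/W
  R'_copper = ln(0.188/0.170)/(2πk) = 0.1006/(2π·417) = 3.841×10^-5 m·K/W
ΣR = 7.392×10^-4 + 3.154 + 1.964×10^-5 + 3.841×10^-5 = 3.155 m·K/W
Q' = ΔT/ΣR = (704 K − 305 K)/3.155 = 126 W/m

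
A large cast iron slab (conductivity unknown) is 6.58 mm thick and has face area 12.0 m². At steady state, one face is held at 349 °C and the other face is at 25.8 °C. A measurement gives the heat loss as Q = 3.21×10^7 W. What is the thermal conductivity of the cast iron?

ΣR = ΔT/Q = |349 − 25.8|/3.21×10^7 = 1.007×10^-5 K/W
L/(kA) = 1.007×10^-5 ⇒ k = 0.00658/(1.007×10^-5·12.0) = 54.5 W/m·K

k = 54.5 W/m·K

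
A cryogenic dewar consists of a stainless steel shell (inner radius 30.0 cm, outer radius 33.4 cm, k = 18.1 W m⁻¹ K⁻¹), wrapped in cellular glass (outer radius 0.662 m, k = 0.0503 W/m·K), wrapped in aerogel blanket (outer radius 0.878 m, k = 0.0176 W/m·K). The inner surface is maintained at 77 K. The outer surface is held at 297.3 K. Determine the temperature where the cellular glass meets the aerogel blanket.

Series thermal resistances, inner to outer:
  R_stainless steel = (1/0.300 − 1/0.334)/(4πk) = 0.3393/(4π·18.1) = 0.001492 K/W
  R_cellular glass = (1/0.334 − 1/0.662)/(4πk) = 1.483/(4π·0.0503) = 2.347 K/W
  R_aerogel blanket = (1/0.662 − 1/0.878)/(4πk) = 0.3716/(4π·0.0176) = 1.680 K/W
ΣR = 0.001492 + 2.347 + 1.680 = 4.028 K/W
Q = ΔT/ΣR = (77 K − 297.3 K)/4.028 = -54.69 W
From the inner boundary to the cellular glass/aerogel blanket interface, ΣR_partial = 2.348 K/W.
T_interface = T_in − Q·ΣR_partial = 77 K − (-54.69)(2.348) = 205.4 K

T = 205.4 K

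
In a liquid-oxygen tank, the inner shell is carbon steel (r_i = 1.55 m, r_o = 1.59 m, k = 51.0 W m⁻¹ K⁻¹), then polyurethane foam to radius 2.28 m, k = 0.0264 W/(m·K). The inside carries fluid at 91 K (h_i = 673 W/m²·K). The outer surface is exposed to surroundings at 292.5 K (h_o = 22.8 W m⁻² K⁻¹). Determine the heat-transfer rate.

Q = 351 W

Series thermal resistances, inner to outer:
  R_conv,in = 1/(4πr²h) = 1/(4π·1.55²·673) = 4.922×10^-5 K/W
  R_carbon steel = (1/1.55 − 1/1.59)/(4πk) = 0.01623/(4π·51.0) = 2.533×10^-5 K/W
  R_polyurethane foam = (1/1.59 − 1/2.28)/(4πk) = 0.1903/(4π·0.0264) = 0.5737 K/W
  R_conv,out = 1/(4πr²h) = 1/(4π·2.28²·22.8) = 6.714×10^-4 K/W
ΣR = 4.922×10^-5 + 2.533×10^-5 + 0.5737 + 6.714×10^-4 = 0.5744 K/W
Q = ΔT/ΣR = (91 K − 292.5 K)/0.5744 = -351 W
(Negative Q ⇒ heat flows inward; heat gain = 351 W.)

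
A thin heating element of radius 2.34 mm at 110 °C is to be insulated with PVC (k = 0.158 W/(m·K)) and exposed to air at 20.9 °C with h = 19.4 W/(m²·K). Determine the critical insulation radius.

r_cr = 0.814 cm

For a cylinder, r_cr = k_ins/h = 0.158/19.4 = 0.00814 m = 0.814 cm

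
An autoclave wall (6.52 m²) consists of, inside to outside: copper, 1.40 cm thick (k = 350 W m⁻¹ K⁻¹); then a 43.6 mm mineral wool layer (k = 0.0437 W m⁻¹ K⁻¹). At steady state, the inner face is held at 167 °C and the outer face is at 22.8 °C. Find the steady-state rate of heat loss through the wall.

Q = 942 W

Treat each layer as a resistance in series:
  R_copper = L/(kA) = 0.0140/(350·6.52) = 6.135×10^-6 K/W
  R_mineral wool = L/(kA) = 0.0436/(0.0437·6.52) = 0.1530 K/W
ΣR = 6.135×10^-6 + 0.1530 = 0.1530 K/W
Q = ΔT/ΣR = (167 °C − 22.8 °C)/0.1530 = 942 W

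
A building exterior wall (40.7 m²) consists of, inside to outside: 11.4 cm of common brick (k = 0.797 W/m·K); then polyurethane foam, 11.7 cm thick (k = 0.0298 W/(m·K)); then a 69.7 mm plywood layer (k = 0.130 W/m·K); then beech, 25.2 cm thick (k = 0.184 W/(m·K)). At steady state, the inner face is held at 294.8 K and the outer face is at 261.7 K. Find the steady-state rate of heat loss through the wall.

Treat each layer as a resistance in series:
  R_common brick = L/(kA) = 0.114/(0.797·40.7) = 0.003514 K/W
  R_polyurethane foam = L/(kA) = 0.117/(0.0298·40.7) = 0.09647 K/W
  R_plywood = L/(kA) = 0.0697/(0.130·40.7) = 0.01317 K/W
  R_beech = L/(kA) = 0.252/(0.184·40.7) = 0.03365 K/W
ΣR = 0.003514 + 0.09647 + 0.01317 + 0.03365 = 0.1468 K/W
Q = ΔT/ΣR = (294.8 K − 261.7 K)/0.1468 = 225 W

Q = 225 W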